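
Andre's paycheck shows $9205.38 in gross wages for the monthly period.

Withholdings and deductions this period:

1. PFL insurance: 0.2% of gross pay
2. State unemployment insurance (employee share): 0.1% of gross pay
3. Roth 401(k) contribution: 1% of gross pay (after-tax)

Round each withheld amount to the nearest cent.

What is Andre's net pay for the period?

State unemployment insurance (employee share): $9205.38 × 0.001 = $9.21
PFL insurance: $9205.38 × 0.002 = $18.41
Roth 401(k) contribution: $9205.38 × 0.01 = $92.05
Total deductions = $9.21 + $18.41 + $92.05 = $119.67
Net pay = $9205.38 − $119.67 = $9085.71

$9085.71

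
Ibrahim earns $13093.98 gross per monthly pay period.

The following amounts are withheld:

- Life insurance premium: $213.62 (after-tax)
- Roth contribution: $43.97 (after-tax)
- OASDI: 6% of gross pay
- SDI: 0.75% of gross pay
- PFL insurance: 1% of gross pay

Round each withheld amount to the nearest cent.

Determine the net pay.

OASDI: $13093.98 × 0.06 = $785.64
PFL insurance: $13093.98 × 0.01 = $130.94
SDI: $13093.98 × 0.0075 = $98.20
Life insurance premium: $213.62
Roth contribution: $43.97
Total deductions = $785.64 + $130.94 + $98.20 + $213.62 + $43.97 = $1272.37
Net pay = $13093.98 − $1272.37 = $11821.61

$11821.61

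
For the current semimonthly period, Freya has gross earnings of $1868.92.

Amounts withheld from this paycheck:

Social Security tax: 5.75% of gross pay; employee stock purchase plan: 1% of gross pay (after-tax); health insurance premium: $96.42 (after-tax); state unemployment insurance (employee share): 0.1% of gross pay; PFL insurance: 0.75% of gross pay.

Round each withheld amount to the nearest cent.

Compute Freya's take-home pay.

$1630.46

State unemployment insurance (employee share): $1868.92 × 0.001 = $1.87
Social Security tax: $1868.92 × 0.0575 = $107.46
PFL insurance: $1868.92 × 0.0075 = $14.02
Health insurance premium: $96.42
Employee stock purchase plan: $1868.92 × 0.01 = $18.69
Total deductions = $1.87 + $107.46 + $14.02 + $96.42 + $18.69 = $238.46
Net pay = $1868.92 − $238.46 = $1630.46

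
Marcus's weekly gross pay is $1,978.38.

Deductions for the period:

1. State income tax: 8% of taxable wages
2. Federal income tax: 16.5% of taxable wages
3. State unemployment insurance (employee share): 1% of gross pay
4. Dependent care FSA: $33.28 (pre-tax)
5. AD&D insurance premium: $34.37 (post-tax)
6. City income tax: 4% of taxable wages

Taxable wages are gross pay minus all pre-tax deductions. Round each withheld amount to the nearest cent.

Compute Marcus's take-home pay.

$1,336.60

Dependent care FSA: $33.28
Taxable wages = $1,978.38 − $33.28 = $1,945.10
State income tax: $1,945.10 × 0.08 = $155.61
City income tax: $1,945.10 × 0.04 = $77.80
Federal income tax: $1,945.10 × 0.165 = $320.94
State unemployment insurance (employee share): $1,978.38 × 0.01 = $19.78
AD&D insurance premium: $34.37
Total deductions = $33.28 + $155.61 + $77.80 + $320.94 + $19.78 + $34.37 = $641.78
Net pay = $1,978.38 − $641.78 = $1,336.60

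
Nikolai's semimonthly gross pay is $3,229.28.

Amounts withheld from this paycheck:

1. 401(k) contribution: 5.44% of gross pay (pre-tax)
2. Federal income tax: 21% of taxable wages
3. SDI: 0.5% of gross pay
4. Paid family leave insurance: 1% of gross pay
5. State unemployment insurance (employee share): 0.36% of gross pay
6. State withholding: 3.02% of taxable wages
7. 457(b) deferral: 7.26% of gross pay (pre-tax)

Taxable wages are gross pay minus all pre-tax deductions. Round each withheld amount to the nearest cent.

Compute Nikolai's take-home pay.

457(b) deferral: $3,229.28 × 0.0726 = $234.45
401(k) contribution: $3,229.28 × 0.0544 = $175.67
Pre-tax total = $234.45 + $175.67 = $410.12
Taxable wages = $3,229.28 − $410.12 = $2,819.16
State withholding: $2,819.16 × 0.0302 = $85.14
Federal income tax: $2,819.16 × 0.21 = $592.02
SDI: $3,229.28 × 0.005 = $16.15
State unemployment insurance (employee share): $3,229.28 × 0.0036 = $11.63
Paid family leave insurance: $3,229.28 × 0.01 = $32.29
Total deductions = $234.45 + $175.67 + $85.14 + $592.02 + $16.15 + $11.63 + $32.29 = $1,147.35
Net pay = $3,229.28 − $1,147.35 = $2,081.93

$2,081.93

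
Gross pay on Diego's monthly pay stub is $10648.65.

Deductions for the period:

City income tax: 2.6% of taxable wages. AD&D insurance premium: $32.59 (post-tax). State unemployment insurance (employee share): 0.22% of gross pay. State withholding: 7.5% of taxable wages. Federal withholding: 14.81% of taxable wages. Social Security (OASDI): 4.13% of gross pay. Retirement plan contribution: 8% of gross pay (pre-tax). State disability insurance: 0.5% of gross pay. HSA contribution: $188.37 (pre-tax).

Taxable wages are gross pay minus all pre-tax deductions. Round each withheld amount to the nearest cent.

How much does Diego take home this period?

Retirement plan contribution: $10648.65 × 0.08 = $851.89
HSA contribution: $188.37
Pre-tax total = $851.89 + $188.37 = $1040.26
Taxable wages = $10648.65 − $1040.26 = $9608.39
City income tax: $9608.39 × 0.026 = $249.82
State withholding: $9608.39 × 0.075 = $720.63
Federal withholding: $9608.39 × 0.1481 = $1423.00
Social Security (OASDI): $10648.65 × 0.0413 = $439.79
State unemployment insurance (employee share): $10648.65 × 0.0022 = $23.43
State disability insurance: $10648.65 × 0.005 = $53.24
AD&D insurance premium: $32.59
Total deductions = $851.89 + $188.37 + $249.82 + $720.63 + $1423.00 + $439.79 + $23.43 + $53.24 + $32.59 = $3982.76
Net pay = $10648.65 − $3982.76 = $6665.89

$6665.89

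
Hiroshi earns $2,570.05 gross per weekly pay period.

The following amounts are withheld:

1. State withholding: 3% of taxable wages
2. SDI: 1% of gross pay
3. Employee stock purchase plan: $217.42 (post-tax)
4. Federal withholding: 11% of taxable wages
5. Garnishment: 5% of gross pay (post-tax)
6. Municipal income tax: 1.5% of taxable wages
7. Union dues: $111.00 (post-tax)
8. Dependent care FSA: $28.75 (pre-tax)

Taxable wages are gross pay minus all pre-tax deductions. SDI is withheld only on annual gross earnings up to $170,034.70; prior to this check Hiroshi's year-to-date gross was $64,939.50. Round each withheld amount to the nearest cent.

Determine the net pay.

Dependent care FSA: $28.75
Taxable wages = $2,570.05 − $28.75 = $2,541.30
Municipal income tax: $2,541.30 × 0.015 = $38.12
State withholding: $2,541.30 × 0.03 = $76.24
Federal withholding: $2,541.30 × 0.11 = $279.54
SDI: cap not yet reached, full $2,570.05 is subject → $2,570.05 × 0.01 = $25.70
Employee stock purchase plan: $217.42
Union dues: $111.00
Garnishment: $2,570.05 × 0.05 = $128.50
Total deductions = $28.75 + $38.12 + $76.24 + $279.54 + $25.70 + $217.42 + $111.00 + $128.50 = $905.27
Net pay = $2,570.05 − $905.27 = $1,664.78

$1,664.78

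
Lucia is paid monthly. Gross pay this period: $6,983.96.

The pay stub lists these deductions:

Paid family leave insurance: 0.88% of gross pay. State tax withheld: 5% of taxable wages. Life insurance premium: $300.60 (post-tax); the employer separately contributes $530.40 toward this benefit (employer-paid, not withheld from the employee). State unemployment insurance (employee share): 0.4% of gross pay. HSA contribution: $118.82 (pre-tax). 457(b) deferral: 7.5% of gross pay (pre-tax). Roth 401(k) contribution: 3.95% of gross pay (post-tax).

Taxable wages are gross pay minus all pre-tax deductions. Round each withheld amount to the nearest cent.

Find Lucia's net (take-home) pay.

457(b) deferral: $6,983.96 × 0.075 = $523.80
HSA contribution: $118.82
Pre-tax total = $523.80 + $118.82 = $642.62
Taxable wages = $6,983.96 − $642.62 = $6,341.34
State tax withheld: $6,341.34 × 0.05 = $317.07
Paid family leave insurance: $6,983.96 × 0.0088 = $61.46
State unemployment insurance (employee share): $6,983.96 × 0.004 = $27.94
Roth 401(k) contribution: $6,983.96 × 0.0395 = $275.87
Life insurance premium: $300.60
(Employer's $530.40 toward life insurance premium is not withheld from the employee.)
Total deductions = $523.80 + $118.82 + $317.07 + $61.46 + $27.94 + $275.87 + $300.60 = $1,625.56
Net pay = $6,983.96 − $1,625.56 = $5,358.40

$5,358.40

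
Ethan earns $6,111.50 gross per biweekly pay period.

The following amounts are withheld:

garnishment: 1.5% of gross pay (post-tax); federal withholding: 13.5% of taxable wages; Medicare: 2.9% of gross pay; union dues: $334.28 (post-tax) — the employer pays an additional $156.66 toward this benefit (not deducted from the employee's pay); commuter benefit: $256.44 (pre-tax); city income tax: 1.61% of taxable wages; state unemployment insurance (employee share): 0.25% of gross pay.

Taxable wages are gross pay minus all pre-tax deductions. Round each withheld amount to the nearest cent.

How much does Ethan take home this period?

Commuter benefit: $256.44
Taxable wages = $6,111.50 − $256.44 = $5,855.06
Federal withholding: $5,855.06 × 0.135 = $790.43
City income tax: $5,855.06 × 0.0161 = $94.27
Medicare: $6,111.50 × 0.029 = $177.23
State unemployment insurance (employee share): $6,111.50 × 0.0025 = $15.28
Garnishment: $6,111.50 × 0.015 = $91.67
Union dues: $334.28
(Employer's $156.66 toward union dues is not withheld from the employee.)
Total deductions = $256.44 + $790.43 + $94.27 + $177.23 + $15.28 + $91.67 + $334.28 = $1,759.60
Net pay = $6,111.50 − $1,759.60 = $4,351.90

$4,351.90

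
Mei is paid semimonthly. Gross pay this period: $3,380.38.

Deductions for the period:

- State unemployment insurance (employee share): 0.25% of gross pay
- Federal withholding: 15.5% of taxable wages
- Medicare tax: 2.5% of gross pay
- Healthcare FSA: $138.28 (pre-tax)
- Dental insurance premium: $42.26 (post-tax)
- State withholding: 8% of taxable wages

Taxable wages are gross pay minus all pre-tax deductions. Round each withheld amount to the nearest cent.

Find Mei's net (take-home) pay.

$2,344.98

Healthcare FSA: $138.28
Taxable wages = $3,380.38 − $138.28 = $3,242.10
State withholding: $3,242.10 × 0.08 = $259.37
Federal withholding: $3,242.10 × 0.155 = $502.53
Medicare tax: $3,380.38 × 0.025 = $84.51
State unemployment insurance (employee share): $3,380.38 × 0.0025 = $8.45
Dental insurance premium: $42.26
Total deductions = $138.28 + $259.37 + $502.53 + $84.51 + $8.45 + $42.26 = $1,035.40
Net pay = $3,380.38 − $1,035.40 = $2,344.98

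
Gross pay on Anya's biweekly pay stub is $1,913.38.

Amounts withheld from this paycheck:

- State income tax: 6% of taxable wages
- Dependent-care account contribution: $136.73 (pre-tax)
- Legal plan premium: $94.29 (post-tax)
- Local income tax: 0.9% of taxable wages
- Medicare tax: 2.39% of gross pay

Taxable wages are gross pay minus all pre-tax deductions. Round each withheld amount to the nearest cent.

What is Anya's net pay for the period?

$1,514.04

Dependent-care account contribution: $136.73
Taxable wages = $1,913.38 − $136.73 = $1,776.65
Local income tax: $1,776.65 × 0.009 = $15.99
State income tax: $1,776.65 × 0.06 = $106.60
Medicare tax: $1,913.38 × 0.0239 = $45.73
Legal plan premium: $94.29
Total deductions = $136.73 + $15.99 + $106.60 + $45.73 + $94.29 = $399.34
Net pay = $1,913.38 − $399.34 = $1,514.04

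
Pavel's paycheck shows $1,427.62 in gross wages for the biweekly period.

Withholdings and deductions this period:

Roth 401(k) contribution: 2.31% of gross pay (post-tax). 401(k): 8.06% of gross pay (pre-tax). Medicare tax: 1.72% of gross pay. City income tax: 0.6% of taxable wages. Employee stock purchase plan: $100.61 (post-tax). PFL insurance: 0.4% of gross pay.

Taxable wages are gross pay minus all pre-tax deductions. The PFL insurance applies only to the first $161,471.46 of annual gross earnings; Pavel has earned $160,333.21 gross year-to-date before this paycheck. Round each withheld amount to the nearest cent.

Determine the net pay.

401(k): $1,427.62 × 0.0806 = $115.07
Taxable wages = $1,427.62 − $115.07 = $1,312.55
City income tax: $1,312.55 × 0.006 = $7.88
PFL insurance: only $161,471.46 − $160,333.21 = $1,138.25 of this check is subject → $1,138.25 × 0.004 = $4.55
Medicare tax: $1,427.62 × 0.0172 = $24.56
Roth 401(k) contribution: $1,427.62 × 0.0231 = $32.98
Employee stock purchase plan: $100.61
Total deductions = $115.07 + $7.88 + $4.55 + $24.56 + $32.98 + $100.61 = $285.65
Net pay = $1,427.62 − $285.65 = $1,141.97

$1,141.97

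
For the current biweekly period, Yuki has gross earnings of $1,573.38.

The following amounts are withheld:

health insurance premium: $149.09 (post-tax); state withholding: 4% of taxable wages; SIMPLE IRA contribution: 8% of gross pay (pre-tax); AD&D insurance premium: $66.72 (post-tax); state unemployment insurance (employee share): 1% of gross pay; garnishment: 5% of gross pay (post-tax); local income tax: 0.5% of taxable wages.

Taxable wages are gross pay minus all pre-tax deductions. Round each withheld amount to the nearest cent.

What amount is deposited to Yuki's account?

$1,072.16

SIMPLE IRA contribution: $1,573.38 × 0.08 = $125.87
Taxable wages = $1,573.38 − $125.87 = $1,447.51
State withholding: $1,447.51 × 0.04 = $57.90
Local income tax: $1,447.51 × 0.005 = $7.24
State unemployment insurance (employee share): $1,573.38 × 0.01 = $15.73
Garnishment: $1,573.38 × 0.05 = $78.67
AD&D insurance premium: $66.72
Health insurance premium: $149.09
Total deductions = $125.87 + $57.90 + $7.24 + $15.73 + $78.67 + $66.72 + $149.09 = $501.22
Net pay = $1,573.38 − $501.22 = $1,072.16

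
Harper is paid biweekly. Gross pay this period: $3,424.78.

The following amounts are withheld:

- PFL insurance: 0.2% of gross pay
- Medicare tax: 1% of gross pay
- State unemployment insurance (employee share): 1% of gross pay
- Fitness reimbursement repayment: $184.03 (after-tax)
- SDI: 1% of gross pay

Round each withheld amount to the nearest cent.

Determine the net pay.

PFL insurance: $3,424.78 × 0.002 = $6.85
State unemployment insurance (employee share): $3,424.78 × 0.01 = $34.25
SDI: $3,424.78 × 0.01 = $34.25
Medicare tax: $3,424.78 × 0.01 = $34.25
Fitness reimbursement repayment: $184.03
Total deductions = $6.85 + $34.25 + $34.25 + $34.25 + $184.03 = $293.63
Net pay = $3,424.78 − $293.63 = $3,131.15

$3,131.15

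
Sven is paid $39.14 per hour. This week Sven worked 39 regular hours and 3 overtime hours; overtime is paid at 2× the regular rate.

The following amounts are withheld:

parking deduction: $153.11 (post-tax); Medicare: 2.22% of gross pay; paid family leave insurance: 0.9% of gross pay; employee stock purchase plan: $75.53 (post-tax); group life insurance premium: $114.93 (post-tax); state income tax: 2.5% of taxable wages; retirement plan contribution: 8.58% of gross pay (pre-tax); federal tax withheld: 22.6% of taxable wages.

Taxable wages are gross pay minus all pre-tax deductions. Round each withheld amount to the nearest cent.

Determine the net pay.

$807.51

Regular pay: 39 × $39.14 = $1526.46
Overtime pay: 3 × $39.14 × 2 = $234.84
Gross pay = $1526.46 + $234.84 = $1761.30
Retirement plan contribution: $1761.30 × 0.0858 = $151.12
Taxable wages = $1761.30 − $151.12 = $1610.18
State income tax: $1610.18 × 0.025 = $40.25
Federal tax withheld: $1610.18 × 0.226 = $363.90
Medicare: $1761.30 × 0.0222 = $39.10
Paid family leave insurance: $1761.30 × 0.009 = $15.85
Parking deduction: $153.11
Employee stock purchase plan: $75.53
Group life insurance premium: $114.93
Total deductions = $151.12 + $40.25 + $363.90 + $39.10 + $15.85 + $153.11 + $75.53 + $114.93 = $953.79
Net pay = $1761.30 − $953.79 = $807.51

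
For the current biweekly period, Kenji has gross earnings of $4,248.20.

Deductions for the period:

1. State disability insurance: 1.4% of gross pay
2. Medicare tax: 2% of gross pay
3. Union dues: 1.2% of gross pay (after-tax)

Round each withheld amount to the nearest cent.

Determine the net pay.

State disability insurance: $4,248.20 × 0.014 = $59.47
Medicare tax: $4,248.20 × 0.02 = $84.96
Union dues: $4,248.20 × 0.012 = $50.98
Total deductions = $59.47 + $84.96 + $50.98 = $195.41
Net pay = $4,248.20 − $195.41 = $4,052.79

$4,052.79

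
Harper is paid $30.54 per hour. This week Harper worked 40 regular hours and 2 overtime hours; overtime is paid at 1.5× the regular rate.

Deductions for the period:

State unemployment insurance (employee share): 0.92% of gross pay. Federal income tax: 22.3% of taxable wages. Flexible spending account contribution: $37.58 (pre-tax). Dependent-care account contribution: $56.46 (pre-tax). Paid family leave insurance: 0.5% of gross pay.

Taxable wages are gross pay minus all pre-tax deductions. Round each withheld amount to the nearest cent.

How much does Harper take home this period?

Regular pay: 40 × $30.54 = $1,221.60
Overtime pay: 2 × $30.54 × 1.5 = $91.62
Gross pay = $1,221.60 + $91.62 = $1,313.22
Dependent-care account contribution: $56.46
Flexible spending account contribution: $37.58
Pre-tax total = $56.46 + $37.58 = $94.04
Taxable wages = $1,313.22 − $94.04 = $1,219.18
Federal income tax: $1,219.18 × 0.223 = $271.88
State unemployment insurance (employee share): $1,313.22 × 0.0092 = $12.08
Paid family leave insurance: $1,313.22 × 0.005 = $6.57
Total deductions = $56.46 + $37.58 + $271.88 + $12.08 + $6.57 = $384.57
Net pay = $1,313.22 − $384.57 = $928.65

$928.65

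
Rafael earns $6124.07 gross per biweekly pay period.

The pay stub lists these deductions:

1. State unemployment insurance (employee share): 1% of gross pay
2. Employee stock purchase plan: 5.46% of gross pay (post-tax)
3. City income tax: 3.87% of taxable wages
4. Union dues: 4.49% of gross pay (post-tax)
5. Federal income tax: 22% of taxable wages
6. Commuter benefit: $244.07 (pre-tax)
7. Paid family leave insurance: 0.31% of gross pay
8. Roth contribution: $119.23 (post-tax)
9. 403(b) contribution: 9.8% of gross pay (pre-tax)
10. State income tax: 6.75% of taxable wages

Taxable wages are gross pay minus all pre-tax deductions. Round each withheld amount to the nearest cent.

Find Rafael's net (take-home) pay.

403(b) contribution: $6124.07 × 0.098 = $600.16
Commuter benefit: $244.07
Pre-tax total = $600.16 + $244.07 = $844.23
Taxable wages = $6124.07 − $844.23 = $5279.84
Federal income tax: $5279.84 × 0.22 = $1161.56
State income tax: $5279.84 × 0.0675 = $356.39
City income tax: $5279.84 × 0.0387 = $204.33
State unemployment insurance (employee share): $6124.07 × 0.01 = $61.24
Paid family leave insurance: $6124.07 × 0.0031 = $18.98
Roth contribution: $119.23
Union dues: $6124.07 × 0.0449 = $274.97
Employee stock purchase plan: $6124.07 × 0.0546 = $334.37
Total deductions = $600.16 + $244.07 + $1161.56 + $356.39 + $204.33 + $61.24 + $18.98 + $119.23 + $274.97 + $334.37 = $3375.30
Net pay = $6124.07 − $3375.30 = $2748.77

$2748.77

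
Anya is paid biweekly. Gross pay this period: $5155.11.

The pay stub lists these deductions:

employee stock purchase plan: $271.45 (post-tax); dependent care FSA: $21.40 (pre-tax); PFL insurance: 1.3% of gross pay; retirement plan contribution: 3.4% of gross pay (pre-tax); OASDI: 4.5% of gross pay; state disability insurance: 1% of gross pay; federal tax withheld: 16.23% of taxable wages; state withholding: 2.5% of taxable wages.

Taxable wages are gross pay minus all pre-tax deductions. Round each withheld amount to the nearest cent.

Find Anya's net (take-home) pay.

$3407.73

Retirement plan contribution: $5155.11 × 0.034 = $175.27
Dependent care FSA: $21.40
Pre-tax total = $175.27 + $21.40 = $196.67
Taxable wages = $5155.11 − $196.67 = $4958.44
Federal tax withheld: $4958.44 × 0.1623 = $804.75
State withholding: $4958.44 × 0.025 = $123.96
OASDI: $5155.11 × 0.045 = $231.98
PFL insurance: $5155.11 × 0.013 = $67.02
State disability insurance: $5155.11 × 0.01 = $51.55
Employee stock purchase plan: $271.45
Total deductions = $175.27 + $21.40 + $804.75 + $123.96 + $231.98 + $67.02 + $51.55 + $271.45 = $1747.38
Net pay = $5155.11 − $1747.38 = $3407.73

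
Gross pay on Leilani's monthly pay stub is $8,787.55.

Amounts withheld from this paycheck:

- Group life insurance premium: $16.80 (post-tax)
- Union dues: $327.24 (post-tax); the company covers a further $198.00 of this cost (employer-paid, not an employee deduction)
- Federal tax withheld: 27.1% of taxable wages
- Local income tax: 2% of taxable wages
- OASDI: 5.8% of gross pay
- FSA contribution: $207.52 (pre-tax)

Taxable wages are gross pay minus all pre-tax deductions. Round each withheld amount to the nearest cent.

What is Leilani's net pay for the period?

$5,229.52

FSA contribution: $207.52
Taxable wages = $8,787.55 − $207.52 = $8,580.03
Local income tax: $8,580.03 × 0.02 = $171.60
Federal tax withheld: $8,580.03 × 0.271 = $2,325.19
OASDI: $8,787.55 × 0.058 = $509.68
Union dues: $327.24
Group life insurance premium: $16.80
(Employer's $198.00 toward union dues is not withheld from the employee.)
Total deductions = $207.52 + $171.60 + $2,325.19 + $509.68 + $327.24 + $16.80 = $3,558.03
Net pay = $8,787.55 − $3,558.03 = $5,229.52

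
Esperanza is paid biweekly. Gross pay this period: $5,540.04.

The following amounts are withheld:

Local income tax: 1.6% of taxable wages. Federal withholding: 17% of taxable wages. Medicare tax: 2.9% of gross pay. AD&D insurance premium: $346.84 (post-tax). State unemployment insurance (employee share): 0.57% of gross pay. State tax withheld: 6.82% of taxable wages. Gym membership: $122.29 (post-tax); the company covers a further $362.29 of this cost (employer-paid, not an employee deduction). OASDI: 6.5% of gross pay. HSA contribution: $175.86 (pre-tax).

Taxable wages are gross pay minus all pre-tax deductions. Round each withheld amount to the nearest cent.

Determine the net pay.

$2,979.13

HSA contribution: $175.86
Taxable wages = $5,540.04 − $175.86 = $5,364.18
Federal withholding: $5,364.18 × 0.17 = $911.91
State tax withheld: $5,364.18 × 0.0682 = $365.84
Local income tax: $5,364.18 × 0.016 = $85.83
OASDI: $5,540.04 × 0.065 = $360.10
Medicare tax: $5,540.04 × 0.029 = $160.66
State unemployment insurance (employee share): $5,540.04 × 0.0057 = $31.58
Gym membership: $122.29
AD&D insurance premium: $346.84
(Employer's $362.29 toward gym membership is not withheld from the employee.)
Total deductions = $175.86 + $911.91 + $365.84 + $85.83 + $360.10 + $160.66 + $31.58 + $122.29 + $346.84 = $2,560.91
Net pay = $5,540.04 − $2,560.91 = $2,979.13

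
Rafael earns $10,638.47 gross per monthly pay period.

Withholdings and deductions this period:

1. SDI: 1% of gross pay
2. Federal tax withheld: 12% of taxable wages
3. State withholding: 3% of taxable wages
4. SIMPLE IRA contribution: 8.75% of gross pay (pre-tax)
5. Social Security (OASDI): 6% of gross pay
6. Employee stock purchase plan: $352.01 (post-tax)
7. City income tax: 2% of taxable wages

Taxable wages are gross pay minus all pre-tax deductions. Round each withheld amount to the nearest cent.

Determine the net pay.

SIMPLE IRA contribution: $10,638.47 × 0.0875 = $930.87
Taxable wages = $10,638.47 − $930.87 = $9,707.60
Federal tax withheld: $9,707.60 × 0.12 = $1,164.91
City income tax: $9,707.60 × 0.02 = $194.15
State withholding: $9,707.60 × 0.03 = $291.23
Social Security (OASDI): $10,638.47 × 0.06 = $638.31
SDI: $10,638.47 × 0.01 = $106.38
Employee stock purchase plan: $352.01
Total deductions = $930.87 + $1,164.91 + $194.15 + $291.23 + $638.31 + $106.38 + $352.01 = $3,677.86
Net pay = $10,638.47 − $3,677.86 = $6,960.61

$6,960.61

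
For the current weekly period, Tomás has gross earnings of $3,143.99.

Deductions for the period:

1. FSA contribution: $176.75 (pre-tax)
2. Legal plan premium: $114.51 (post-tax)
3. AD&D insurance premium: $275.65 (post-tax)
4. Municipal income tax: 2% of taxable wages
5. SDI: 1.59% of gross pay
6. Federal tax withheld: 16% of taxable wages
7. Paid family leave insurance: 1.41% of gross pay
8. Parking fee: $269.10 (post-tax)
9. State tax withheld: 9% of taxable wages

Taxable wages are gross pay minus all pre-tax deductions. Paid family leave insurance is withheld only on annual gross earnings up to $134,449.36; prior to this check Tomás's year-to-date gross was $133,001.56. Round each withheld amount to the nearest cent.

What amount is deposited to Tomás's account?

$1,436.43

FSA contribution: $176.75
Taxable wages = $3,143.99 − $176.75 = $2,967.24
State tax withheld: $2,967.24 × 0.09 = $267.05
Municipal income tax: $2,967.24 × 0.02 = $59.34
Federal tax withheld: $2,967.24 × 0.16 = $474.76
SDI: $3,143.99 × 0.0159 = $49.99
Paid family leave insurance: only $134,449.36 − $133,001.56 = $1,447.80 of this check is subject → $1,447.80 × 0.0141 = $20.41
AD&D insurance premium: $275.65
Parking fee: $269.10
Legal plan premium: $114.51
Total deductions = $176.75 + $267.05 + $59.34 + $474.76 + $49.99 + $20.41 + $275.65 + $269.10 + $114.51 = $1,707.56
Net pay = $3,143.99 − $1,707.56 = $1,436.43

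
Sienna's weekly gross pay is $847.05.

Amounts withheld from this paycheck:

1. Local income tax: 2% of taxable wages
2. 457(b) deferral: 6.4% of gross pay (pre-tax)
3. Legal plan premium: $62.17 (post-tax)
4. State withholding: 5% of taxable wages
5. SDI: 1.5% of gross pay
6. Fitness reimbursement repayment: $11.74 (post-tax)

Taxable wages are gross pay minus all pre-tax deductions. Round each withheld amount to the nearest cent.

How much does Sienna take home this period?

457(b) deferral: $847.05 × 0.064 = $54.21
Taxable wages = $847.05 − $54.21 = $792.84
State withholding: $792.84 × 0.05 = $39.64
Local income tax: $792.84 × 0.02 = $15.86
SDI: $847.05 × 0.015 = $12.71
Legal plan premium: $62.17
Fitness reimbursement repayment: $11.74
Total deductions = $54.21 + $39.64 + $15.86 + $12.71 + $62.17 + $11.74 = $196.33
Net pay = $847.05 − $196.33 = $650.72

$650.72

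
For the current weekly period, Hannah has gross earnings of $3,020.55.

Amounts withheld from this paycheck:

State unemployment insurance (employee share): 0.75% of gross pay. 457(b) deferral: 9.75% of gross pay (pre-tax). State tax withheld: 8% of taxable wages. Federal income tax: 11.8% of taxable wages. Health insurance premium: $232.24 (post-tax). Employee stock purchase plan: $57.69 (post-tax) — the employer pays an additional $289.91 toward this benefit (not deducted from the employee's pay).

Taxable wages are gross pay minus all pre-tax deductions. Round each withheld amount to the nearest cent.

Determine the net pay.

457(b) deferral: $3,020.55 × 0.0975 = $294.50
Taxable wages = $3,020.55 − $294.50 = $2,726.05
Federal income tax: $2,726.05 × 0.118 = $321.67
State tax withheld: $2,726.05 × 0.08 = $218.08
State unemployment insurance (employee share): $3,020.55 × 0.0075 = $22.65
Health insurance premium: $232.24
Employee stock purchase plan: $57.69
(Employer's $289.91 toward employee stock purchase plan is not withheld from the employee.)
Total deductions = $294.50 + $321.67 + $218.08 + $22.65 + $232.24 + $57.69 = $1,146.83
Net pay = $3,020.55 − $1,146.83 = $1,873.72

$1,873.72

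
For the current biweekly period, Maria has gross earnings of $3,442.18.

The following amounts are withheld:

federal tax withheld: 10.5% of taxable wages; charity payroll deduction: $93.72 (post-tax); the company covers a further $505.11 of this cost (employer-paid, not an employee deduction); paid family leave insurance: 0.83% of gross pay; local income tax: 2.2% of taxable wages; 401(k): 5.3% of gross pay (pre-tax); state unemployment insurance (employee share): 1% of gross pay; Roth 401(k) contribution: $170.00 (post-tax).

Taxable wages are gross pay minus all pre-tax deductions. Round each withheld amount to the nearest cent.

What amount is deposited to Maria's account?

$2,519.05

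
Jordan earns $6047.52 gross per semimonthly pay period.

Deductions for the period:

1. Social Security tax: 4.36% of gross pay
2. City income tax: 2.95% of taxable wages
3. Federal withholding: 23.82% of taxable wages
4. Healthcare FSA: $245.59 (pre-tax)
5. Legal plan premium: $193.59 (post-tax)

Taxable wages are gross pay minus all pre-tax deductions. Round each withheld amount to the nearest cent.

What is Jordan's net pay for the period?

$3791.49

Healthcare FSA: $245.59
Taxable wages = $6047.52 − $245.59 = $5801.93
City income tax: $5801.93 × 0.0295 = $171.16
Federal withholding: $5801.93 × 0.2382 = $1382.02
Social Security tax: $6047.52 × 0.0436 = $263.67
Legal plan premium: $193.59
Total deductions = $245.59 + $171.16 + $1382.02 + $263.67 + $193.59 = $2256.03
Net pay = $6047.52 − $2256.03 = $3791.49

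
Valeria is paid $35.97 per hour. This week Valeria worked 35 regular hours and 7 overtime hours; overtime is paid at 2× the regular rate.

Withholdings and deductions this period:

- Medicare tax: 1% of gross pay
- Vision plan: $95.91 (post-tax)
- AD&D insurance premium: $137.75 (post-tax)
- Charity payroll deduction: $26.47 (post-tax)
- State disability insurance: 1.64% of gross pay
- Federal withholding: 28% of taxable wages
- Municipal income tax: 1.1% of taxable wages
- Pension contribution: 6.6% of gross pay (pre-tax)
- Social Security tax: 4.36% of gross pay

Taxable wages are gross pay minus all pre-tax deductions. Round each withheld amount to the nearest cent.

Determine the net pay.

Regular pay: 35 × $35.97 = $1258.95
Overtime pay: 7 × $35.97 × 2 = $503.58
Gross pay = $1258.95 + $503.58 = $1762.53
Pension contribution: $1762.53 × 0.066 = $116.33
Taxable wages = $1762.53 − $116.33 = $1646.20
Municipal income tax: $1646.20 × 0.011 = $18.11
Federal withholding: $1646.20 × 0.28 = $460.94
Social Security tax: $1762.53 × 0.0436 = $76.85
Medicare tax: $1762.53 × 0.01 = $17.63
State disability insurance: $1762.53 × 0.0164 = $28.91
Charity payroll deduction: $26.47
Vision plan: $95.91
AD&D insurance premium: $137.75
Total deductions = $116.33 + $18.11 + $460.94 + $76.85 + $17.63 + $28.91 + $26.47 + $95.91 + $137.75 = $978.90
Net pay = $1762.53 − $978.90 = $783.63

$783.63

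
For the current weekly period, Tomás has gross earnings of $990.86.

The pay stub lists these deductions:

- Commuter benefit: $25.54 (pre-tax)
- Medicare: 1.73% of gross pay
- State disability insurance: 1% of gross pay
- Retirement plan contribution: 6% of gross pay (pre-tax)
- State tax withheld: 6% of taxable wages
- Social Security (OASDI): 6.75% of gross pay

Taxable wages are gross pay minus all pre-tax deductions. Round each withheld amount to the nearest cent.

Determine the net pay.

$757.59

Commuter benefit: $25.54
Retirement plan contribution: $990.86 × 0.06 = $59.45
Pre-tax total = $25.54 + $59.45 = $84.99
Taxable wages = $990.86 − $84.99 = $905.87
State tax withheld: $905.87 × 0.06 = $54.35
State disability insurance: $990.86 × 0.01 = $9.91
Social Security (OASDI): $990.86 × 0.0675 = $66.88
Medicare: $990.86 × 0.0173 = $17.14
Total deductions = $25.54 + $59.45 + $54.35 + $9.91 + $66.88 + $17.14 = $233.27
Net pay = $990.86 − $233.27 = $757.59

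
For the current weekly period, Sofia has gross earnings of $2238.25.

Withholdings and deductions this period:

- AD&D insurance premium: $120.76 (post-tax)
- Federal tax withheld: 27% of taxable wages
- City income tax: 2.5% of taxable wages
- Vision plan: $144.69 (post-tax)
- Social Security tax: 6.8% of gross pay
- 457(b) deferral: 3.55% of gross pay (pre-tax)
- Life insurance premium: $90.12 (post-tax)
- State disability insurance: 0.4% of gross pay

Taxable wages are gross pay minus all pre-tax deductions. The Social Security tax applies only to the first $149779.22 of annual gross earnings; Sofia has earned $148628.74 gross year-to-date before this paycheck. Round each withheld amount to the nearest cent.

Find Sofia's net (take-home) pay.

$1079.20

457(b) deferral: $2238.25 × 0.0355 = $79.46
Taxable wages = $2238.25 − $79.46 = $2158.79
Federal tax withheld: $2158.79 × 0.27 = $582.87
City income tax: $2158.79 × 0.025 = $53.97
State disability insurance: $2238.25 × 0.004 = $8.95
Social Security tax: only $149779.22 − $148628.74 = $1150.48 of this check is subject → $1150.48 × 0.068 = $78.23
AD&D insurance premium: $120.76
Life insurance premium: $90.12
Vision plan: $144.69
Total deductions = $79.46 + $582.87 + $53.97 + $8.95 + $78.23 + $120.76 + $90.12 + $144.69 = $1159.05
Net pay = $2238.25 − $1159.05 = $1079.20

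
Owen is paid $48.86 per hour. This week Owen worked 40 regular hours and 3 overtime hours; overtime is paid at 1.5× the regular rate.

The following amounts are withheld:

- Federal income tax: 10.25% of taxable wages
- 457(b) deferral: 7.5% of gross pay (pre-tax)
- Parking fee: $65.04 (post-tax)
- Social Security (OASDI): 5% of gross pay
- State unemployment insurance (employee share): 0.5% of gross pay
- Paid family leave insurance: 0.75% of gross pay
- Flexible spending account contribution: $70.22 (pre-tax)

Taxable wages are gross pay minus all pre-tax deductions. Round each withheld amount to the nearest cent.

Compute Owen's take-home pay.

$1541.10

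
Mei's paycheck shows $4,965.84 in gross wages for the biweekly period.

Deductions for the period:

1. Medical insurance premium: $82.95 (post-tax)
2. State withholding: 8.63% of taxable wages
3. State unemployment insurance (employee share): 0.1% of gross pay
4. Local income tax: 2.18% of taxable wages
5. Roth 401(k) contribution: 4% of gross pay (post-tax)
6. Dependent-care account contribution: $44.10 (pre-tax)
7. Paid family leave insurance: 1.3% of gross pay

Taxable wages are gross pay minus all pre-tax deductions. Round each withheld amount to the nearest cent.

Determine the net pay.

$4,038.59

Dependent-care account contribution: $44.10
Taxable wages = $4,965.84 − $44.10 = $4,921.74
Local income tax: $4,921.74 × 0.0218 = $107.29
State withholding: $4,921.74 × 0.0863 = $424.75
Paid family leave insurance: $4,965.84 × 0.013 = $64.56
State unemployment insurance (employee share): $4,965.84 × 0.001 = $4.97
Medical insurance premium: $82.95
Roth 401(k) contribution: $4,965.84 × 0.04 = $198.63
Total deductions = $44.10 + $107.29 + $424.75 + $64.56 + $4.97 + $82.95 + $198.63 = $927.25
Net pay = $4,965.84 − $927.25 = $4,038.59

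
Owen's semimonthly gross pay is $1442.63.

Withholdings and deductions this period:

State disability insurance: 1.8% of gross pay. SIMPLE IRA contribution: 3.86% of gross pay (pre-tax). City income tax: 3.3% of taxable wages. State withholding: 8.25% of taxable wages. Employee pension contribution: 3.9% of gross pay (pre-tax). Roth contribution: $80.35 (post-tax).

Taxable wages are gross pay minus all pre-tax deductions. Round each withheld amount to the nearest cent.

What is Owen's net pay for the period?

Employee pension contribution: $1442.63 × 0.039 = $56.26
SIMPLE IRA contribution: $1442.63 × 0.0386 = $55.69
Pre-tax total = $56.26 + $55.69 = $111.95
Taxable wages = $1442.63 − $111.95 = $1330.68
State withholding: $1330.68 × 0.0825 = $109.78
City income tax: $1330.68 × 0.033 = $43.91
State disability insurance: $1442.63 × 0.018 = $25.97
Roth contribution: $80.35
Total deductions = $56.26 + $55.69 + $109.78 + $43.91 + $25.97 + $80.35 = $371.96
Net pay = $1442.63 − $371.96 = $1070.67

$1070.67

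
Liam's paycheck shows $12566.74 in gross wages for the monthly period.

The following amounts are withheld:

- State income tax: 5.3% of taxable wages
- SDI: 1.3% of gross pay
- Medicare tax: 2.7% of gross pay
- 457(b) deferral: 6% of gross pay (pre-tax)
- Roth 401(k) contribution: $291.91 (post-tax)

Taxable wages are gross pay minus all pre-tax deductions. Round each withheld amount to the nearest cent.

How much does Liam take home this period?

$10392.08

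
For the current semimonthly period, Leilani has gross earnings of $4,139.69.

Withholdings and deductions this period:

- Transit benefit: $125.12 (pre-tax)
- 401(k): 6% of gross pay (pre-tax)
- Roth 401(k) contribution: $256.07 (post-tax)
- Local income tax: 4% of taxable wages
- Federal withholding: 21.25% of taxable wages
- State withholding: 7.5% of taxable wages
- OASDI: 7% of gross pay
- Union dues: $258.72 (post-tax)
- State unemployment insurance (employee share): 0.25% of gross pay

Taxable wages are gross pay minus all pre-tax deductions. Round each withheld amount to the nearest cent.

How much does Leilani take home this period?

401(k): $4,139.69 × 0.06 = $248.38
Transit benefit: $125.12
Pre-tax total = $248.38 + $125.12 = $373.50
Taxable wages = $4,139.69 − $373.50 = $3,766.19
Local income tax: $3,766.19 × 0.04 = $150.65
Federal withholding: $3,766.19 × 0.2125 = $800.32
State withholding: $3,766.19 × 0.075 = $282.46
State unemployment insurance (employee share): $4,139.69 × 0.0025 = $10.35
OASDI: $4,139.69 × 0.07 = $289.78
Roth 401(k) contribution: $256.07
Union dues: $258.72
Total deductions = $248.38 + $125.12 + $150.65 + $800.32 + $282.46 + $10.35 + $289.78 + $256.07 + $258.72 = $2,421.85
Net pay = $4,139.69 − $2,421.85 = $1,717.84

$1,717.84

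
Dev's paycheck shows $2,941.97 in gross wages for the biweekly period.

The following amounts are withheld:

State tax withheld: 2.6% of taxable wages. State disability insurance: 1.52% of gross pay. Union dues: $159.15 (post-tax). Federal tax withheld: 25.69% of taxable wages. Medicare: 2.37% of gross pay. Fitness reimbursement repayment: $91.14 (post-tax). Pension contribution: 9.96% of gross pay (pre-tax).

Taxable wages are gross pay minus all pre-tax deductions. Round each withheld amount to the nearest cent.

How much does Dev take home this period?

Pension contribution: $2,941.97 × 0.0996 = $293.02
Taxable wages = $2,941.97 − $293.02 = $2,648.95
State tax withheld: $2,648.95 × 0.026 = $68.87
Federal tax withheld: $2,648.95 × 0.2569 = $680.52
State disability insurance: $2,941.97 × 0.0152 = $44.72
Medicare: $2,941.97 × 0.0237 = $69.72
Fitness reimbursement repayment: $91.14
Union dues: $159.15
Total deductions = $293.02 + $68.87 + $680.52 + $44.72 + $69.72 + $91.14 + $159.15 = $1,407.14
Net pay = $2,941.97 − $1,407.14 = $1,534.83

$1,534.83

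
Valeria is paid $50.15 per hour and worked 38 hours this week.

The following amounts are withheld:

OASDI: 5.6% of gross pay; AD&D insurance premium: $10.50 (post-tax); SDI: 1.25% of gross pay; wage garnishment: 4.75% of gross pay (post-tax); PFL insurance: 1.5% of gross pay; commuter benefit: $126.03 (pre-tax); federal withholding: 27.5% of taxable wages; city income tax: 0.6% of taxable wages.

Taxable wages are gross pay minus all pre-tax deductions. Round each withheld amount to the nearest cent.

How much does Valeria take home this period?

$1,019.43

Gross pay: 38 × $50.15 = $1,905.70
Commuter benefit: $126.03
Taxable wages = $1,905.70 − $126.03 = $1,779.67
City income tax: $1,779.67 × 0.006 = $10.68
Federal withholding: $1,779.67 × 0.275 = $489.41
OASDI: $1,905.70 × 0.056 = $106.72
PFL insurance: $1,905.70 × 0.015 = $28.59
SDI: $1,905.70 × 0.0125 = $23.82
Wage garnishment: $1,905.70 × 0.0475 = $90.52
AD&D insurance premium: $10.50
Total deductions = $126.03 + $10.68 + $489.41 + $106.72 + $28.59 + $23.82 + $90.52 + $10.50 = $886.27
Net pay = $1,905.70 − $886.27 = $1,019.43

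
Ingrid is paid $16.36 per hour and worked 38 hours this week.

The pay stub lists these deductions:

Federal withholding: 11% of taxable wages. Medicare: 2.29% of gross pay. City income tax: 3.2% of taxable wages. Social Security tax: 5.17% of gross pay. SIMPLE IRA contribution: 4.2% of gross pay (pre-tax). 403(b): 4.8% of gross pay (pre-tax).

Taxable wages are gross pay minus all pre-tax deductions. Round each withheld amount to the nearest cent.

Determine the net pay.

Gross pay: 38 × $16.36 = $621.68
SIMPLE IRA contribution: $621.68 × 0.042 = $26.11
403(b): $621.68 × 0.048 = $29.84
Pre-tax total = $26.11 + $29.84 = $55.95
Taxable wages = $621.68 − $55.95 = $565.73
Federal withholding: $565.73 × 0.11 = $62.23
City income tax: $565.73 × 0.032 = $18.10
Social Security tax: $621.68 × 0.0517 = $32.14
Medicare: $621.68 × 0.0229 = $14.24
Total deductions = $26.11 + $29.84 + $62.23 + $18.10 + $32.14 + $14.24 = $182.66
Net pay = $621.68 − $182.66 = $439.02

$439.02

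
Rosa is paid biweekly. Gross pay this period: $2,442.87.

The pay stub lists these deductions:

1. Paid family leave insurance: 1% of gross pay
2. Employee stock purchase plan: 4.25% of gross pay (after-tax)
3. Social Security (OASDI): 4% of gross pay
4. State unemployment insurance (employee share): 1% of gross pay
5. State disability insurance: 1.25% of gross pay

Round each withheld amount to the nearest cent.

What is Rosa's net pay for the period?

$2,161.94

Paid family leave insurance: $2,442.87 × 0.01 = $24.43
State disability insurance: $2,442.87 × 0.0125 = $30.54
State unemployment insurance (employee share): $2,442.87 × 0.01 = $24.43
Social Security (OASDI): $2,442.87 × 0.04 = $97.71
Employee stock purchase plan: $2,442.87 × 0.0425 = $103.82
Total deductions = $24.43 + $30.54 + $24.43 + $97.71 + $103.82 = $280.93
Net pay = $2,442.87 − $280.93 = $2,161.94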